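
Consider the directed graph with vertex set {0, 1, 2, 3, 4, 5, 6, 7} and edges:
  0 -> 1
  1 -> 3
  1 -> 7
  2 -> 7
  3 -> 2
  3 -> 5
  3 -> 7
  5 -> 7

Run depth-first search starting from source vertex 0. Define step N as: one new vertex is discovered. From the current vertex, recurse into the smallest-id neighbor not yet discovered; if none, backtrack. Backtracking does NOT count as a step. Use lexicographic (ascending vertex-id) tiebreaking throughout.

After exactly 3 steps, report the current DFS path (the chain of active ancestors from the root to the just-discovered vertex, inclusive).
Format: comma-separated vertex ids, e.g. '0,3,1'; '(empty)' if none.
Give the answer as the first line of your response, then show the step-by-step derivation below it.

0,1,3

step 1: discover 0; path=0; order=0
step 2: discover 1; path=0>1; order=0,1
step 3: discover 3; path=0>1>3; order=0,1,3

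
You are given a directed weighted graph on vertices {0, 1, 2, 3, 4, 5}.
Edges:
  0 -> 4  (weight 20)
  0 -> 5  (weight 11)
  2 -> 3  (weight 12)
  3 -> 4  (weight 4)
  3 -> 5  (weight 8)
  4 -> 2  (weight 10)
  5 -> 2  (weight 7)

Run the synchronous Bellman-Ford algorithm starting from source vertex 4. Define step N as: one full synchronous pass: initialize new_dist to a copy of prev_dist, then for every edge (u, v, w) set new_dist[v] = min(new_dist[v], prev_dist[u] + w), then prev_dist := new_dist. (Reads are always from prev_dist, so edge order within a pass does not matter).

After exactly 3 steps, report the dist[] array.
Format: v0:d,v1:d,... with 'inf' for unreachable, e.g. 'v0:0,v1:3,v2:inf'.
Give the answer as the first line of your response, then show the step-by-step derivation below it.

v0:inf,v1:inf,v2:10,v3:22,v4:0,v5:30

step 1: dist = v0:inf,v1:inf,v2:10,v3:inf,v4:0,v5:inf
step 2: dist = v0:inf,v1:inf,v2:10,v3:22,v4:0,v5:inf
step 3: dist = v0:inf,v1:inf,v2:10,v3:22,v4:0,v5:30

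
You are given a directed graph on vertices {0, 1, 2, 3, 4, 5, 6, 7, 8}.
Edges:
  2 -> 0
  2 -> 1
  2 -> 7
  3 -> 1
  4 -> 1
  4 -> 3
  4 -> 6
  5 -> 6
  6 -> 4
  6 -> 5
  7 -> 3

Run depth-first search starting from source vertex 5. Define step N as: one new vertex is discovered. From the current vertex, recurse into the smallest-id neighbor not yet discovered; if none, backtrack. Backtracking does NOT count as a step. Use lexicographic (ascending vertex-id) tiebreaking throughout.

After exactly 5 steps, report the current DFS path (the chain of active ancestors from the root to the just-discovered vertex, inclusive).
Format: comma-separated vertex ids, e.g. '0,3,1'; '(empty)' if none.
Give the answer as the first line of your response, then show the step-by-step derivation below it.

5,6,4,3

step 1: discover 5; path=5; order=5
step 2: discover 6; path=5>6; order=5,6
step 3: discover 4; path=5>6>4; order=5,6,4
step 4: discover 1; path=5>6>4>1; order=5,6,4,1
step 5: discover 3; path=5>6>4>3; order=5,6,4,1,3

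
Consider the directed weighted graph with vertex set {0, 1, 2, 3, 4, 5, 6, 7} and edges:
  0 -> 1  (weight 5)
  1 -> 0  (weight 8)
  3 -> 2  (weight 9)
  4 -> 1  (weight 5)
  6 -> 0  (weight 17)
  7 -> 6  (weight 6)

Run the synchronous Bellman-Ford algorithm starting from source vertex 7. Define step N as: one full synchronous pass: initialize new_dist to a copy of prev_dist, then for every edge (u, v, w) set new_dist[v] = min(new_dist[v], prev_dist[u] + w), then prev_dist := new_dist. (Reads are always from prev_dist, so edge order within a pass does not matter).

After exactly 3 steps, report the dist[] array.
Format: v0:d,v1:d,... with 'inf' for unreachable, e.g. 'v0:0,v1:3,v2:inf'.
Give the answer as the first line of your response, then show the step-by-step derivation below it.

v0:23,v1:28,v2:inf,v3:inf,v4:inf,v5:inf,v6:6,v7:0

step 1: dist = v0:inf,v1:inf,v2:inf,v3:inf,v4:inf,v5:inf,v6:6,v7:0
step 2: dist = v0:23,v1:inf,v2:inf,v3:inf,v4:inf,v5:inf,v6:6,v7:0
step 3: dist = v0:23,v1:28,v2:inf,v3:inf,v4:inf,v5:inf,v6:6,v7:0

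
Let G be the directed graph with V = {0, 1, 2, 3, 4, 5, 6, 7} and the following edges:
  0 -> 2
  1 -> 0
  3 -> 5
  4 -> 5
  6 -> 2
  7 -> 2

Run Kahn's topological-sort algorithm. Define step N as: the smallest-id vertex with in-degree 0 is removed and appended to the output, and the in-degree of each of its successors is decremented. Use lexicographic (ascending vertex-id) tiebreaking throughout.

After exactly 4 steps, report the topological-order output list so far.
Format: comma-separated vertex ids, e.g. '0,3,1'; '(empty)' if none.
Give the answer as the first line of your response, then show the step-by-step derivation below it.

1,0,3,4

step 1: output 1; order=[1]; indeg=(0,0,3,0,0,2,0,0)
step 2: output 0; order=[1,0]; indeg=(0,0,2,0,0,2,0,0)
step 3: output 3; order=[1,0,3]; indeg=(0,0,2,0,0,1,0,0)
step 4: output 4; order=[1,0,3,4]; indeg=(0,0,2,0,0,0,0,0)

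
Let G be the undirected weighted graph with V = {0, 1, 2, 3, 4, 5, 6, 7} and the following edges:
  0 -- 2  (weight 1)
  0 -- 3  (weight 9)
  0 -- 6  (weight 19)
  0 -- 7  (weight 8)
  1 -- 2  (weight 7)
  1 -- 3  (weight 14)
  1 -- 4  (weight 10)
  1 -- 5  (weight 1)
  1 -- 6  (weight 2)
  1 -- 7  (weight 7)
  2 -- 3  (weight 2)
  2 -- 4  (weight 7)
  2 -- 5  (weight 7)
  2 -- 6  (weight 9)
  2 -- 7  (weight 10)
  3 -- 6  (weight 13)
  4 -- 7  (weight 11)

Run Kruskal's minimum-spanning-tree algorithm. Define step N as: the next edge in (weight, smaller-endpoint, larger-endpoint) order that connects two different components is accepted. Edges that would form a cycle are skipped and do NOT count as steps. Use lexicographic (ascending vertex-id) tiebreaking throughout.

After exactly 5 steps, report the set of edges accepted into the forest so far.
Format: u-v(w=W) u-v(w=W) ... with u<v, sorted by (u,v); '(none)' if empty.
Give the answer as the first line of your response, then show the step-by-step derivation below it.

0-2(w=1) 1-2(w=7) 1-5(w=1) 1-6(w=2) 2-3(w=2)

step 1: add edge 0-2 (w=1); MST = {0-2(w=1)}
step 2: add edge 1-5 (w=1); MST = {0-2(w=1) 1-5(w=1)}
step 3: add edge 1-6 (w=2); MST = {0-2(w=1) 1-5(w=1) 1-6(w=2)}
step 4: add edge 2-3 (w=2); MST = {0-2(w=1) 1-5(w=1) 1-6(w=2) 2-3(w=2)}
step 5: add edge 1-2 (w=7); MST = {0-2(w=1) 1-2(w=7) 1-5(w=1) 1-6(w=2) 2-3(w=2)}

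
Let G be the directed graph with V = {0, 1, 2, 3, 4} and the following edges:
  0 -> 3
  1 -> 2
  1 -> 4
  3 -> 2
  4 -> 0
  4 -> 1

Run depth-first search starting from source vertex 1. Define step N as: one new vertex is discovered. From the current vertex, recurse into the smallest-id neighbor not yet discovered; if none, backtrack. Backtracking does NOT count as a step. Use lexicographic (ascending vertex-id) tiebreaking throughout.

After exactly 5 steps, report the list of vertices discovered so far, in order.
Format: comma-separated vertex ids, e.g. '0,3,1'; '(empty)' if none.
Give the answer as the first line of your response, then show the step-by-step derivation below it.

1,2,4,0,3

step 1: discover 1; path=1; order=1
step 2: discover 2; path=1>2; order=1,2
step 3: discover 4; path=1>4; order=1,2,4
step 4: discover 0; path=1>4>0; order=1,2,4,0
step 5: discover 3; path=1>4>0>3; order=1,2,4,0,3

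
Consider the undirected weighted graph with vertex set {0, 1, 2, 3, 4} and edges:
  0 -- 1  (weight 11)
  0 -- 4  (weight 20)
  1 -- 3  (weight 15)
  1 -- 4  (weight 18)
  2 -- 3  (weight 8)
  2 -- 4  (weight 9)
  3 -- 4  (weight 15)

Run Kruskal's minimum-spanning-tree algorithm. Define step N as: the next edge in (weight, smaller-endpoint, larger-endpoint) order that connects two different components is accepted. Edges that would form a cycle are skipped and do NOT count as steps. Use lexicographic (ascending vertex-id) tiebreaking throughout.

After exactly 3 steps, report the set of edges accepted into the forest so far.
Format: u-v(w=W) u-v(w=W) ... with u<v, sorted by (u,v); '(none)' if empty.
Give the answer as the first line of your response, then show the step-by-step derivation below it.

0-1(w=11) 2-3(w=8) 2-4(w=9)

step 1: add edge 2-3 (w=8); MST = {2-3(w=8)}
step 2: add edge 2-4 (w=9); MST = {2-3(w=8) 2-4(w=9)}
step 3: add edge 0-1 (w=11); MST = {0-1(w=11) 2-3(w=8) 2-4(w=9)}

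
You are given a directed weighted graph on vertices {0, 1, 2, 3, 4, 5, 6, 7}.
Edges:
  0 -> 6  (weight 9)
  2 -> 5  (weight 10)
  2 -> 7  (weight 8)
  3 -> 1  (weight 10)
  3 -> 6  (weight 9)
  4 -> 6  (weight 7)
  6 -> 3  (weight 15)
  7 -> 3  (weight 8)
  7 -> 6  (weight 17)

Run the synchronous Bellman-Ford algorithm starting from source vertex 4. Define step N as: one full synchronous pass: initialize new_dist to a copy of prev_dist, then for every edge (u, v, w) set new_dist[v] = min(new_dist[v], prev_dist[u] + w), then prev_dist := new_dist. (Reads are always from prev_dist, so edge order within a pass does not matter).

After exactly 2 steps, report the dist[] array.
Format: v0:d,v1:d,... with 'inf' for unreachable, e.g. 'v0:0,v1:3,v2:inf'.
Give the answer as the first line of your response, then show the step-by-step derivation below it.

v0:inf,v1:inf,v2:inf,v3:22,v4:0,v5:inf,v6:7,v7:inf

step 1: dist = v0:inf,v1:inf,v2:inf,v3:inf,v4:0,v5:inf,v6:7,v7:inf
step 2: dist = v0:inf,v1:inf,v2:inf,v3:22,v4:0,v5:inf,v6:7,v7:inf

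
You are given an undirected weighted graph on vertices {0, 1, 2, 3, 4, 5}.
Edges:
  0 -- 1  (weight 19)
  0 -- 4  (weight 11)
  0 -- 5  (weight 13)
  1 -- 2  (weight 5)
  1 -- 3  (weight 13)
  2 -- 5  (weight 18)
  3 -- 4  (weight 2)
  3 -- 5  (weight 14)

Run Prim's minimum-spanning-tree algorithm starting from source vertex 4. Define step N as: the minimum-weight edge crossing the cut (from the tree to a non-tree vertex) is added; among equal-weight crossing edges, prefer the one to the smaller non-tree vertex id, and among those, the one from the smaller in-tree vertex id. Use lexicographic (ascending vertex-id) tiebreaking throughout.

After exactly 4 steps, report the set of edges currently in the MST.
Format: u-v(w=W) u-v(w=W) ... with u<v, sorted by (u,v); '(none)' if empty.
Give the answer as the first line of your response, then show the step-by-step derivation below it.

0-4(w=11) 1-2(w=5) 1-3(w=13) 3-4(w=2)

step 1: add edge 3-4 (w=2); MST = {3-4(w=2)}
step 2: add edge 0-4 (w=11); MST = {0-4(w=11) 3-4(w=2)}
step 3: add edge 1-3 (w=13); MST = {0-4(w=11) 1-3(w=13) 3-4(w=2)}
step 4: add edge 1-2 (w=5); MST = {0-4(w=11) 1-2(w=5) 1-3(w=13) 3-4(w=2)}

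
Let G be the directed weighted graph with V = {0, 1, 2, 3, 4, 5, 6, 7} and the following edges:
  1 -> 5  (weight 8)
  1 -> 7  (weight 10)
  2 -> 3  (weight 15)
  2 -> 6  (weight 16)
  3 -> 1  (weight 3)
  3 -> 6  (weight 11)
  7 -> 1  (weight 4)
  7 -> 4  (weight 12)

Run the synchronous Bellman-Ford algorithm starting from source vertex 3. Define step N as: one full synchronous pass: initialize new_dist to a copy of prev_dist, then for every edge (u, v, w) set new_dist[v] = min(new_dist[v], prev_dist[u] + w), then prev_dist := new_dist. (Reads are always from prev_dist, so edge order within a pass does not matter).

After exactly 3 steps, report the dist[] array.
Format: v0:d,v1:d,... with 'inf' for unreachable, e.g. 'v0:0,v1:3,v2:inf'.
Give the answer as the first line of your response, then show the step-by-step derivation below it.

v0:inf,v1:3,v2:inf,v3:0,v4:25,v5:11,v6:11,v7:13

step 1: dist = v0:inf,v1:3,v2:inf,v3:0,v4:inf,v5:inf,v6:11,v7:inf
step 2: dist = v0:inf,v1:3,v2:inf,v3:0,v4:inf,v5:11,v6:11,v7:13
step 3: dist = v0:inf,v1:3,v2:inf,v3:0,v4:25,v5:11,v6:11,v7:13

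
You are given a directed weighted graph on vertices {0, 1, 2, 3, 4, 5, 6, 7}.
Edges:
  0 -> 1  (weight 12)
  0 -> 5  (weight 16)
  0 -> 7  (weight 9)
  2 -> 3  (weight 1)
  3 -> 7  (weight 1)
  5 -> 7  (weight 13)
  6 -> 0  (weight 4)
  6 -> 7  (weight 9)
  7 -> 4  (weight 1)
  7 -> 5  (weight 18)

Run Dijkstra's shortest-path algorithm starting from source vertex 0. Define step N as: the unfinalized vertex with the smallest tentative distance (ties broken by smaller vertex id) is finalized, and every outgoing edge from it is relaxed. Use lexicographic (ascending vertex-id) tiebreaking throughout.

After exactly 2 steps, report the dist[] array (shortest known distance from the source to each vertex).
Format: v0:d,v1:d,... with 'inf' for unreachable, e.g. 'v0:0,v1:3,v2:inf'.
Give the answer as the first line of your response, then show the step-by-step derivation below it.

v0:0,v1:12,v2:inf,v3:inf,v4:10,v5:16,v6:inf,v7:9

step 1: dist = v0:0,v1:12,v2:inf,v3:inf,v4:inf,v5:16,v6:inf,v7:9
step 2: dist = v0:0,v1:12,v2:inf,v3:inf,v4:10,v5:16,v6:inf,v7:9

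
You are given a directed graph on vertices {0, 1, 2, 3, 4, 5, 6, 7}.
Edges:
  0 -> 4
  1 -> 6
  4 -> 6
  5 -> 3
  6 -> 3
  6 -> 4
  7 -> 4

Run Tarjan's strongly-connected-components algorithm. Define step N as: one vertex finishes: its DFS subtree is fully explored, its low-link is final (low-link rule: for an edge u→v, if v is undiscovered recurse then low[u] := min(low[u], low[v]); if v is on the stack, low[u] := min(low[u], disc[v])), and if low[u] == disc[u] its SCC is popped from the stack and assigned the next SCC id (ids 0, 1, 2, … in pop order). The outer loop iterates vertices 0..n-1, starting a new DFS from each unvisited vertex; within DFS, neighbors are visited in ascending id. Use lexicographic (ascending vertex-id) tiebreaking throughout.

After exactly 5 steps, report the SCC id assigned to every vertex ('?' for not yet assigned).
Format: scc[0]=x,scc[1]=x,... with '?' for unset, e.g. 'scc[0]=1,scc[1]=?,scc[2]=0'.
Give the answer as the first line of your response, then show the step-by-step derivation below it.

scc[0]=2,scc[1]=3,scc[2]=?,scc[3]=0,scc[4]=1,scc[5]=?,scc[6]=1,scc[7]=?

step 1: low=(low[0]=0,low[1]=?,low[2]=?,low[3]=3,low[4]=1,low[5]=?,low[6]=2,low[7]=?); scc=(scc[0]=?,scc[1]=?,scc[2]=?,scc[3]=0,scc[4]=?,scc[5]=?,scc[6]=?,scc[7]=?)
step 2: low=(low[0]=0,low[1]=?,low[2]=?,low[3]=3,low[4]=1,low[5]=?,low[6]=1,low[7]=?); scc=(scc[0]=?,scc[1]=?,scc[2]=?,scc[3]=0,scc[4]=?,scc[5]=?,scc[6]=?,scc[7]=?)
step 3: low=(low[0]=0,low[1]=?,low[2]=?,low[3]=3,low[4]=1,low[5]=?,low[6]=1,low[7]=?); scc=(scc[0]=?,scc[1]=?,scc[2]=?,scc[3]=0,scc[4]=1,scc[5]=?,scc[6]=1,scc[7]=?)
step 4: low=(low[0]=0,low[1]=?,low[2]=?,low[3]=3,low[4]=1,low[5]=?,low[6]=1,low[7]=?); scc=(scc[0]=2,scc[1]=?,scc[2]=?,scc[3]=0,scc[4]=1,scc[5]=?,scc[6]=1,scc[7]=?)
step 5: low=(low[0]=0,low[1]=4,low[2]=?,low[3]=3,low[4]=1,low[5]=?,low[6]=1,low[7]=?); scc=(scc[0]=2,scc[1]=3,scc[2]=?,scc[3]=0,scc[4]=1,scc[5]=?,scc[6]=1,scc[7]=?)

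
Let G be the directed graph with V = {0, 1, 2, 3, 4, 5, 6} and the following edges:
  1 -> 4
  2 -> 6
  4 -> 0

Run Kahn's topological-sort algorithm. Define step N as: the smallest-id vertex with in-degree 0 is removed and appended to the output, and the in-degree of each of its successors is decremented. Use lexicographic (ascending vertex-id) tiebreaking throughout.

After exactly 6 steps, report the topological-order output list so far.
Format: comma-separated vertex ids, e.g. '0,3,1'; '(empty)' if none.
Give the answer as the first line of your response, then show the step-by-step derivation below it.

1,2,3,4,0,5

step 1: output 1; order=[1]; indeg=(1,0,0,0,0,0,1)
step 2: output 2; order=[1,2]; indeg=(1,0,0,0,0,0,0)
step 3: output 3; order=[1,2,3]; indeg=(1,0,0,0,0,0,0)
step 4: output 4; order=[1,2,3,4]; indeg=(0,0,0,0,0,0,0)
step 5: output 0; order=[1,2,3,4,0]; indeg=(0,0,0,0,0,0,0)
step 6: output 5; order=[1,2,3,4,0,5]; indeg=(0,0,0,0,0,0,0)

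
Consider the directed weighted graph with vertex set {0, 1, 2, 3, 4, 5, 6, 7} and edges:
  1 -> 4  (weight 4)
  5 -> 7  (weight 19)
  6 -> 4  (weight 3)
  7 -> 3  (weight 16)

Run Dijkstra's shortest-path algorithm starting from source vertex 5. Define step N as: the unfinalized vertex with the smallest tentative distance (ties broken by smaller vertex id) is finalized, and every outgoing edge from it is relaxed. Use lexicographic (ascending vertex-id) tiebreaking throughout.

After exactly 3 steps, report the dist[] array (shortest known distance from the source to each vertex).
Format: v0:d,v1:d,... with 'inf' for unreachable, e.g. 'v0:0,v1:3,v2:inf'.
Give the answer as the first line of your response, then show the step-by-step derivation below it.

v0:inf,v1:inf,v2:inf,v3:35,v4:inf,v5:0,v6:inf,v7:19

step 1: dist = v0:inf,v1:inf,v2:inf,v3:inf,v4:inf,v5:0,v6:inf,v7:19
step 2: dist = v0:inf,v1:inf,v2:inf,v3:35,v4:inf,v5:0,v6:inf,v7:19
step 3: dist = v0:inf,v1:inf,v2:inf,v3:35,v4:inf,v5:0,v6:inf,v7:19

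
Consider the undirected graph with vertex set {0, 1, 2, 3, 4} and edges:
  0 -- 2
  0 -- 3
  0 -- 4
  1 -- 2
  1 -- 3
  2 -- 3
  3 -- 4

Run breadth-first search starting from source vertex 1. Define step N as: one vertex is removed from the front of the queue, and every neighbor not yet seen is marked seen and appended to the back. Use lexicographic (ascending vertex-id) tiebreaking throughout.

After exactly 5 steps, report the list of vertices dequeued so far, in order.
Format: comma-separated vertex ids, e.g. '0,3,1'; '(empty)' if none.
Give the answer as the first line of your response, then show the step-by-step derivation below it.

1,2,3,0,4

step 1: dequeue 1; queue=[2,3]; order=1
step 2: dequeue 2; queue=[3,0]; order=1,2
step 3: dequeue 3; queue=[0,4]; order=1,2,3
step 4: dequeue 0; queue=[4]; order=1,2,3,0
step 5: dequeue 4; queue=[(empty)]; order=1,2,3,0,4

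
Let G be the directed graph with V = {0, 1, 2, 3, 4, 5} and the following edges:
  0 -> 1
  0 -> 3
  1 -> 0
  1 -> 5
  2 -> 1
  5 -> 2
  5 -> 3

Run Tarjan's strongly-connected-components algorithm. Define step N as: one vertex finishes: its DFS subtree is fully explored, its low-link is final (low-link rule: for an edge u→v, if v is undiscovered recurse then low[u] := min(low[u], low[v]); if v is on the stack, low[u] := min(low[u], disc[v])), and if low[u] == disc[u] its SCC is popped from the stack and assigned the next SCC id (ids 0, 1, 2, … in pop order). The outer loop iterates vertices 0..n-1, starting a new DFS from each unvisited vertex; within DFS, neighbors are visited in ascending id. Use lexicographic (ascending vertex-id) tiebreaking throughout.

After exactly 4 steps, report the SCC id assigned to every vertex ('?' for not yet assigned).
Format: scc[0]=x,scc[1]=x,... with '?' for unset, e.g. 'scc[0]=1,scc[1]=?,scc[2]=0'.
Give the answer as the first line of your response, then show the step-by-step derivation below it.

scc[0]=?,scc[1]=?,scc[2]=?,scc[3]=0,scc[4]=?,scc[5]=?

step 1: low=(low[0]=0,low[1]=0,low[2]=1,low[3]=?,low[4]=?,low[5]=2); scc=(scc[0]=?,scc[1]=?,scc[2]=?,scc[3]=?,scc[4]=?,scc[5]=?)
step 2: low=(low[0]=0,low[1]=0,low[2]=1,low[3]=4,low[4]=?,low[5]=1); scc=(scc[0]=?,scc[1]=?,scc[2]=?,scc[3]=0,scc[4]=?,scc[5]=?)
step 3: low=(low[0]=0,low[1]=0,low[2]=1,low[3]=4,low[4]=?,low[5]=1); scc=(scc[0]=?,scc[1]=?,scc[2]=?,scc[3]=0,scc[4]=?,scc[5]=?)
step 4: low=(low[0]=0,low[1]=0,low[2]=1,low[3]=4,low[4]=?,low[5]=1); scc=(scc[0]=?,scc[1]=?,scc[2]=?,scc[3]=0,scc[4]=?,scc[5]=?)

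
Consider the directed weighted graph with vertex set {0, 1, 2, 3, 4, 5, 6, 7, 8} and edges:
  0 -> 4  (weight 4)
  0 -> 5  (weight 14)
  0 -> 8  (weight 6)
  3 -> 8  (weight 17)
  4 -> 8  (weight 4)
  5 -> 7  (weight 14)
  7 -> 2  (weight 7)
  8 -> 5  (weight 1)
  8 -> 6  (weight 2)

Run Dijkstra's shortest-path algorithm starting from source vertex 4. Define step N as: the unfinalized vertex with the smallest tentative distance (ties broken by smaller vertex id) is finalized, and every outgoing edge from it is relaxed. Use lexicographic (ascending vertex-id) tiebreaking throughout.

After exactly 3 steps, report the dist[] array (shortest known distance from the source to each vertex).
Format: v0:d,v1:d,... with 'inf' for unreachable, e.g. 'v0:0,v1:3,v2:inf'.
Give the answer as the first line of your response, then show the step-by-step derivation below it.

v0:inf,v1:inf,v2:inf,v3:inf,v4:0,v5:5,v6:6,v7:19,v8:4

step 1: dist = v0:inf,v1:inf,v2:inf,v3:inf,v4:0,v5:inf,v6:inf,v7:inf,v8:4
step 2: dist = v0:inf,v1:inf,v2:inf,v3:inf,v4:0,v5:5,v6:6,v7:inf,v8:4
step 3: dist = v0:inf,v1:inf,v2:inf,v3:inf,v4:0,v5:5,v6:6,v7:19,v8:4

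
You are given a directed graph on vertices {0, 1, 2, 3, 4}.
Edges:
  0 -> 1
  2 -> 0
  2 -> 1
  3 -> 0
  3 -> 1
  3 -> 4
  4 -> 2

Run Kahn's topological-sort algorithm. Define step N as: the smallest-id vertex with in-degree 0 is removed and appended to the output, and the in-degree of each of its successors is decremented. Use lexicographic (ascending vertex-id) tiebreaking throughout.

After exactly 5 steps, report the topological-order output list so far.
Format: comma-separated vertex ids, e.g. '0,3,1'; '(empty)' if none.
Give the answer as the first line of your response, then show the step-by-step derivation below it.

3,4,2,0,1

step 1: output 3; order=[3]; indeg=(1,2,1,0,0)
step 2: output 4; order=[3,4]; indeg=(1,2,0,0,0)
step 3: output 2; order=[3,4,2]; indeg=(0,1,0,0,0)
step 4: output 0; order=[3,4,2,0]; indeg=(0,0,0,0,0)
step 5: output 1; order=[3,4,2,0,1]; indeg=(0,0,0,0,0)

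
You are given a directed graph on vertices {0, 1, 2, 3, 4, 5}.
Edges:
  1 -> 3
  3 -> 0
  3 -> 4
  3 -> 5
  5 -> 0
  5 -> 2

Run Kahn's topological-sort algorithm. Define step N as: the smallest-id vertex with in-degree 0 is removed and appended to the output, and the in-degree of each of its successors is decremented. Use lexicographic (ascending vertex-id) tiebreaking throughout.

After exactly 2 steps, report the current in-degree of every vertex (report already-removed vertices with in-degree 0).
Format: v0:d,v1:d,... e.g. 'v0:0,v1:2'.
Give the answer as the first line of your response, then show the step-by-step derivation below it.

v0:1,v1:0,v2:1,v3:0,v4:0,v5:0

step 1: output 1; order=[1]; indeg=(2,0,1,0,1,1)
step 2: output 3; order=[1,3]; indeg=(1,0,1,0,0,0)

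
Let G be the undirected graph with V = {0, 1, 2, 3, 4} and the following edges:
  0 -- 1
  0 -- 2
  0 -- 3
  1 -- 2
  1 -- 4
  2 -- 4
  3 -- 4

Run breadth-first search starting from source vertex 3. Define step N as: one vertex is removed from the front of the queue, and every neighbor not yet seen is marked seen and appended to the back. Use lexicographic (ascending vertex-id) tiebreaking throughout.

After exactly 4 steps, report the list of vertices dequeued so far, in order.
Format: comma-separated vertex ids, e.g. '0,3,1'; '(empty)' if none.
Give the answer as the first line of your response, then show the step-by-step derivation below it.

3,0,4,1

step 1: dequeue 3; queue=[0,4]; order=3
step 2: dequeue 0; queue=[4,1,2]; order=3,0
step 3: dequeue 4; queue=[1,2]; order=3,0,4
step 4: dequeue 1; queue=[2]; order=3,0,4,1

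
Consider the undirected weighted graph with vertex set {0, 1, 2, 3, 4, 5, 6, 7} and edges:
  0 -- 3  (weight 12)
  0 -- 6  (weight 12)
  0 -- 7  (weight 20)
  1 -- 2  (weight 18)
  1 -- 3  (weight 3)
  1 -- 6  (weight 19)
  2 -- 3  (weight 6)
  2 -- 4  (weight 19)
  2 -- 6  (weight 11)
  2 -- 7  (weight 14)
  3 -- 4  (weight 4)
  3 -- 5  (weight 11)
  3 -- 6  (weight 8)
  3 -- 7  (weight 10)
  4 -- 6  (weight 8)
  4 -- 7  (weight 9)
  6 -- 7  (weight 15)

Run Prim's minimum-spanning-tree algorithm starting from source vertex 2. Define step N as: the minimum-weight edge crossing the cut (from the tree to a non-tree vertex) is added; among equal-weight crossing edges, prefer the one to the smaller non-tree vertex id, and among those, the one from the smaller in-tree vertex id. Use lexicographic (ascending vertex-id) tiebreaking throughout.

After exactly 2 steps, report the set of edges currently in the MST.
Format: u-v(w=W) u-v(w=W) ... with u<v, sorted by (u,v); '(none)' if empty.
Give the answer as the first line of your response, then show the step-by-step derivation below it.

1-3(w=3) 2-3(w=6)

step 1: add edge 2-3 (w=6); MST = {2-3(w=6)}
step 2: add edge 1-3 (w=3); MST = {1-3(w=3) 2-3(w=6)}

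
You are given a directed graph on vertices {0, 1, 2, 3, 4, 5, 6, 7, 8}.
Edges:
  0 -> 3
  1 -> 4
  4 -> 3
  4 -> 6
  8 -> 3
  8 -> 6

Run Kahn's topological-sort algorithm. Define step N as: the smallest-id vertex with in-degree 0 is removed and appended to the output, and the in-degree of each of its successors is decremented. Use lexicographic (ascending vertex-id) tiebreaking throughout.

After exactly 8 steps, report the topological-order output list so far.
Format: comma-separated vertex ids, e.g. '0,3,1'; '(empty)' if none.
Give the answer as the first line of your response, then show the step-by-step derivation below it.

0,1,2,4,5,7,8,3

step 1: output 0; order=[0]; indeg=(0,0,0,2,1,0,2,0,0)
step 2: output 1; order=[0,1]; indeg=(0,0,0,2,0,0,2,0,0)
step 3: output 2; order=[0,1,2]; indeg=(0,0,0,2,0,0,2,0,0)
step 4: output 4; order=[0,1,2,4]; indeg=(0,0,0,1,0,0,1,0,0)
step 5: output 5; order=[0,1,2,4,5]; indeg=(0,0,0,1,0,0,1,0,0)
step 6: output 7; order=[0,1,2,4,5,7]; indeg=(0,0,0,1,0,0,1,0,0)
step 7: output 8; order=[0,1,2,4,5,7,8]; indeg=(0,0,0,0,0,0,0,0,0)
step 8: output 3; order=[0,1,2,4,5,7,8,3]; indeg=(0,0,0,0,0,0,0,0,0)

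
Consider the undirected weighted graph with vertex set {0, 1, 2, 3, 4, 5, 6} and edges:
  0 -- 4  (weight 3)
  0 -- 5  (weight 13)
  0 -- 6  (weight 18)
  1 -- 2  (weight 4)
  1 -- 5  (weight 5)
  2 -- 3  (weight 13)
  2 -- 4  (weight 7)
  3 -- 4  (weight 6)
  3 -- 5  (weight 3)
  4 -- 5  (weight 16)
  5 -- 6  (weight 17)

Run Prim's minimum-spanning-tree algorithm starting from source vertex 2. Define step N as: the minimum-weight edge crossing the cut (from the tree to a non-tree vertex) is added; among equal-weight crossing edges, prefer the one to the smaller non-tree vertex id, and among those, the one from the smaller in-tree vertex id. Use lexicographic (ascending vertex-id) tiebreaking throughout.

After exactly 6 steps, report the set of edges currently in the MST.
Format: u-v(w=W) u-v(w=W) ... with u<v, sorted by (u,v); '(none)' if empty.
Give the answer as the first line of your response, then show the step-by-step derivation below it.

0-4(w=3) 1-2(w=4) 1-5(w=5) 3-4(w=6) 3-5(w=3) 5-6(w=17)

step 1: add edge 1-2 (w=4); MST = {1-2(w=4)}
step 2: add edge 1-5 (w=5); MST = {1-2(w=4) 1-5(w=5)}
step 3: add edge 3-5 (w=3); MST = {1-2(w=4) 1-5(w=5) 3-5(w=3)}
step 4: add edge 3-4 (w=6); MST = {1-2(w=4) 1-5(w=5) 3-4(w=6) 3-5(w=3)}
step 5: add edge 0-4 (w=3); MST = {0-4(w=3) 1-2(w=4) 1-5(w=5) 3-4(w=6) 3-5(w=3)}
step 6: add edge 5-6 (w=17); MST = {0-4(w=3) 1-2(w=4) 1-5(w=5) 3-4(w=6) 3-5(w=3) 5-6(w=17)}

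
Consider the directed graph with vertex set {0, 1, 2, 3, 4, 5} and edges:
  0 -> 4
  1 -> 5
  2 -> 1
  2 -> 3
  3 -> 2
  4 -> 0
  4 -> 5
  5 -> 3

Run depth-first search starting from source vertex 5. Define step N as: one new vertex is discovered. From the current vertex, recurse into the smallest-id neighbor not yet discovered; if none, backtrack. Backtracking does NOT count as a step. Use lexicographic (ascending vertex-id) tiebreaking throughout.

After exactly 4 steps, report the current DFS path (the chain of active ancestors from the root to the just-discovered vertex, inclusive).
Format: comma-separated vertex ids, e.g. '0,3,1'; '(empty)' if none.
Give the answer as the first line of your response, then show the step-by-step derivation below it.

5,3,2,1

step 1: discover 5; path=5; order=5
step 2: discover 3; path=5>3; order=5,3
step 3: discover 2; path=5>3>2; order=5,3,2
step 4: discover 1; path=5>3>2>1; order=5,3,2,1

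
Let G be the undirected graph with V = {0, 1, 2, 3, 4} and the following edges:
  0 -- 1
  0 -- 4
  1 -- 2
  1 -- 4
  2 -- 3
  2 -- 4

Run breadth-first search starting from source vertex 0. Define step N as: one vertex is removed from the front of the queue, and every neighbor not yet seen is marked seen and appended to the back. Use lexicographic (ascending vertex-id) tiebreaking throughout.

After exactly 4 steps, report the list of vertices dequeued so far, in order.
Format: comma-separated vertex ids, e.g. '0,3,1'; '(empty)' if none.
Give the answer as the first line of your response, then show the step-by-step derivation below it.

0,1,4,2

step 1: dequeue 0; queue=[1,4]; order=0
step 2: dequeue 1; queue=[4,2]; order=0,1
step 3: dequeue 4; queue=[2]; order=0,1,4
step 4: dequeue 2; queue=[3]; order=0,1,4,2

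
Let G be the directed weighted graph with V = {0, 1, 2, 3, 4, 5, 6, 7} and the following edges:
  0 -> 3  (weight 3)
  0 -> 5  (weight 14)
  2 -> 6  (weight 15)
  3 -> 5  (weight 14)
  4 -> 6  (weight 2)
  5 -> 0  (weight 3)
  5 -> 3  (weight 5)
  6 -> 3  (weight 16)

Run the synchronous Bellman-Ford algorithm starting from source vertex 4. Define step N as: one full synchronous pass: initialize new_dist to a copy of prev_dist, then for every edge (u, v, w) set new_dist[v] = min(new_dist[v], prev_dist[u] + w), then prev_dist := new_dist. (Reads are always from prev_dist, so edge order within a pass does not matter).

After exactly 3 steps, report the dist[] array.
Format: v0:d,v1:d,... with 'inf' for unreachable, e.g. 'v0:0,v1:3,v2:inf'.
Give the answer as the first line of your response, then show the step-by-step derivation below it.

v0:inf,v1:inf,v2:inf,v3:18,v4:0,v5:32,v6:2,v7:inf

step 1: dist = v0:inf,v1:inf,v2:inf,v3:inf,v4:0,v5:inf,v6:2,v7:inf
step 2: dist = v0:inf,v1:inf,v2:inf,v3:18,v4:0,v5:inf,v6:2,v7:inf
step 3: dist = v0:inf,v1:inf,v2:inf,v3:18,v4:0,v5:32,v6:2,v7:inf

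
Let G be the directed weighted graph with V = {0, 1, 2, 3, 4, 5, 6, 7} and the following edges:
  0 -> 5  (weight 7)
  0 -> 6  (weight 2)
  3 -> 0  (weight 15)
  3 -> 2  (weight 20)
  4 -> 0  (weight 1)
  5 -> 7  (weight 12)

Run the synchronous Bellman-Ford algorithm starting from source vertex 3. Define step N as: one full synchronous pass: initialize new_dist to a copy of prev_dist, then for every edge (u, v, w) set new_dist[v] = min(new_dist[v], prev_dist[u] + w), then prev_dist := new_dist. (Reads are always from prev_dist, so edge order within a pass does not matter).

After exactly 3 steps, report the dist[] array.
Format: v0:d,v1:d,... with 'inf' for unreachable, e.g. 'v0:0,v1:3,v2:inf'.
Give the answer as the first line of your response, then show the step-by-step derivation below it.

v0:15,v1:inf,v2:20,v3:0,v4:inf,v5:22,v6:17,v7:34

step 1: dist = v0:15,v1:inf,v2:20,v3:0,v4:inf,v5:inf,v6:inf,v7:inf
step 2: dist = v0:15,v1:inf,v2:20,v3:0,v4:inf,v5:22,v6:17,v7:inf
step 3: dist = v0:15,v1:inf,v2:20,v3:0,v4:inf,v5:22,v6:17,v7:34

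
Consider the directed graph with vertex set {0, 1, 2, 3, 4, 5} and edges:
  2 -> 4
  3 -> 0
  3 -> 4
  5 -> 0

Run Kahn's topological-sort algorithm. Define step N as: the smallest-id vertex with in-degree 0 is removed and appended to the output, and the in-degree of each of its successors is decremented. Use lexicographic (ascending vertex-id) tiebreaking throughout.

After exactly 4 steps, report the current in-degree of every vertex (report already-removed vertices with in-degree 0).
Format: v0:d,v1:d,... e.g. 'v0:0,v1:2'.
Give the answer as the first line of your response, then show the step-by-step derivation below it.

v0:1,v1:0,v2:0,v3:0,v4:0,v5:0

step 1: output 1; order=[1]; indeg=(2,0,0,0,2,0)
step 2: output 2; order=[1,2]; indeg=(2,0,0,0,1,0)
step 3: output 3; order=[1,2,3]; indeg=(1,0,0,0,0,0)
step 4: output 4; order=[1,2,3,4]; indeg=(1,0,0,0,0,0)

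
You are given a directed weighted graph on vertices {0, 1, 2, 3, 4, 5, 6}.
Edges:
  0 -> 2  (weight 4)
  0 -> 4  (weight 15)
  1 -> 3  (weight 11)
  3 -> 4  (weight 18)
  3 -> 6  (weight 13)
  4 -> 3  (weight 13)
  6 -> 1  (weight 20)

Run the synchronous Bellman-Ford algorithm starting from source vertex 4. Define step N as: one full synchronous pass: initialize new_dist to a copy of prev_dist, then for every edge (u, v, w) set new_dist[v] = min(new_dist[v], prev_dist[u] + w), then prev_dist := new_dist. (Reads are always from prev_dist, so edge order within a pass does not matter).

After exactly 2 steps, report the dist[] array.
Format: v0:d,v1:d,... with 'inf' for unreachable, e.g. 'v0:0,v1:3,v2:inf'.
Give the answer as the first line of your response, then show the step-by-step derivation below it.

v0:inf,v1:inf,v2:inf,v3:13,v4:0,v5:inf,v6:26

step 1: dist = v0:inf,v1:inf,v2:inf,v3:13,v4:0,v5:inf,v6:inf
step 2: dist = v0:inf,v1:inf,v2:inf,v3:13,v4:0,v5:inf,v6:26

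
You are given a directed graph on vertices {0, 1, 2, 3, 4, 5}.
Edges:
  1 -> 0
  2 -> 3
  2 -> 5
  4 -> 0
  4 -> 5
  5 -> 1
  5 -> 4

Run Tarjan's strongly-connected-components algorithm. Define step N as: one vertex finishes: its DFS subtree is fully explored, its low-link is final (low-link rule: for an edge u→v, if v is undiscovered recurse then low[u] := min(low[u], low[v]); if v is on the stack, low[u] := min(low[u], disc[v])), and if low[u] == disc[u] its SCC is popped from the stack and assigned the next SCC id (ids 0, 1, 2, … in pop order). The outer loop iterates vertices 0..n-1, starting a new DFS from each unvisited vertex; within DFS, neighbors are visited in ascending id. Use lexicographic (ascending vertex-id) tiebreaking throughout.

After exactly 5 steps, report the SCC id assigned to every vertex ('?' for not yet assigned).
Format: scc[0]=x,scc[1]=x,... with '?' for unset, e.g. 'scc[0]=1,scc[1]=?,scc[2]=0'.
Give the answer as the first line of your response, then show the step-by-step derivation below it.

scc[0]=0,scc[1]=1,scc[2]=?,scc[3]=2,scc[4]=3,scc[5]=3

step 1: low=(low[0]=0,low[1]=?,low[2]=?,low[3]=?,low[4]=?,low[5]=?); scc=(scc[0]=0,scc[1]=?,scc[2]=?,scc[3]=?,scc[4]=?,scc[5]=?)
step 2: low=(low[0]=0,low[1]=1,low[2]=?,low[3]=?,low[4]=?,low[5]=?); scc=(scc[0]=0,scc[1]=1,scc[2]=?,scc[3]=?,scc[4]=?,scc[5]=?)
step 3: low=(low[0]=0,low[1]=1,low[2]=2,low[3]=3,low[4]=?,low[5]=?); scc=(scc[0]=0,scc[1]=1,scc[2]=?,scc[3]=2,scc[4]=?,scc[5]=?)
step 4: low=(low[0]=0,low[1]=1,low[2]=2,low[3]=3,low[4]=4,low[5]=4); scc=(scc[0]=0,scc[1]=1,scc[2]=?,scc[3]=2,scc[4]=?,scc[5]=?)
step 5: low=(low[0]=0,low[1]=1,low[2]=2,low[3]=3,low[4]=4,low[5]=4); scc=(scc[0]=0,scc[1]=1,scc[2]=?,scc[3]=2,scc[4]=3,scc[5]=3)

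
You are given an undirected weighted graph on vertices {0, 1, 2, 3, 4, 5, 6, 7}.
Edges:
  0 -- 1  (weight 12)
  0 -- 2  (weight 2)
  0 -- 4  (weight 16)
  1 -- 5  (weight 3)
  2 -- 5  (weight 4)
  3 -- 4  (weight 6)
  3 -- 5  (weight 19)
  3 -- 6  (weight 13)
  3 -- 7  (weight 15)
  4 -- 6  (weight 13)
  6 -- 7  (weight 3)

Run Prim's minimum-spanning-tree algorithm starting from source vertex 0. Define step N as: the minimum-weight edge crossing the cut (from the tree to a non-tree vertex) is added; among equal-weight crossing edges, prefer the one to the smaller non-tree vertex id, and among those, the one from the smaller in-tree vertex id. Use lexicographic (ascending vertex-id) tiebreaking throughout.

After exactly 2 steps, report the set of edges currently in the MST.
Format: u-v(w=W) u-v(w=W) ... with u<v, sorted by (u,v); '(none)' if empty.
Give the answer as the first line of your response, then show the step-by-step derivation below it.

0-2(w=2) 2-5(w=4)

step 1: add edge 0-2 (w=2); MST = {0-2(w=2)}
step 2: add edge 2-5 (w=4); MST = {0-2(w=2) 2-5(w=4)}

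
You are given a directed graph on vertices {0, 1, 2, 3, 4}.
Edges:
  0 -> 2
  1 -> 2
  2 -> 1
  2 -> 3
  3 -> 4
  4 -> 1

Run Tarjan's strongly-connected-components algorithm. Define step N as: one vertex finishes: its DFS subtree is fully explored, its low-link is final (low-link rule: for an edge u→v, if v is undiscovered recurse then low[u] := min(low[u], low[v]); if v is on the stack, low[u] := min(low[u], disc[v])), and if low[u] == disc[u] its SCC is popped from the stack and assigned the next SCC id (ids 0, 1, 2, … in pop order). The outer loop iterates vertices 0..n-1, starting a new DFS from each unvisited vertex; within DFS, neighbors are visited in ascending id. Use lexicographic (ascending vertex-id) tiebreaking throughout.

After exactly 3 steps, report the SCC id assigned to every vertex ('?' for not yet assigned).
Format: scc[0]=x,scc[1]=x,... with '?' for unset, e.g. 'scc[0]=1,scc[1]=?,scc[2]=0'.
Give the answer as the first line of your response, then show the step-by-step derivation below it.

scc[0]=?,scc[1]=?,scc[2]=?,scc[3]=?,scc[4]=?

step 1: low=(low[0]=0,low[1]=1,low[2]=1,low[3]=?,low[4]=?); scc=(scc[0]=?,scc[1]=?,scc[2]=?,scc[3]=?,scc[4]=?)
step 2: low=(low[0]=0,low[1]=1,low[2]=1,low[3]=3,low[4]=2); scc=(scc[0]=?,scc[1]=?,scc[2]=?,scc[3]=?,scc[4]=?)
step 3: low=(low[0]=0,low[1]=1,low[2]=1,low[3]=2,low[4]=2); scc=(scc[0]=?,scc[1]=?,scc[2]=?,scc[3]=?,scc[4]=?)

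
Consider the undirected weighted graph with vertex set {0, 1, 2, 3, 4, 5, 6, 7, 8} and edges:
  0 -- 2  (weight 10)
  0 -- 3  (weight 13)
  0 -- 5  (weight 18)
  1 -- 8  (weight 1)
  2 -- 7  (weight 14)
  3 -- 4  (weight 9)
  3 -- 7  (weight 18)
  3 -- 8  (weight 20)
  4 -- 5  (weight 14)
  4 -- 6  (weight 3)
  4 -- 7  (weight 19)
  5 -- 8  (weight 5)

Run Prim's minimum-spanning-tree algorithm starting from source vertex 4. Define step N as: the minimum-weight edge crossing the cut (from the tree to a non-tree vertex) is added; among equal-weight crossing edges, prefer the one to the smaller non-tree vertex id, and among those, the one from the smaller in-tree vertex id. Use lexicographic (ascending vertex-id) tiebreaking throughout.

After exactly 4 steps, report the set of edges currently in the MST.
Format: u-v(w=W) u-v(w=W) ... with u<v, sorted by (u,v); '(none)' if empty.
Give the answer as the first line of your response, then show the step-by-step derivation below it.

0-2(w=10) 0-3(w=13) 3-4(w=9) 4-6(w=3)

step 1: add edge 4-6 (w=3); MST = {4-6(w=3)}
step 2: add edge 3-4 (w=9); MST = {3-4(w=9) 4-6(w=3)}
step 3: add edge 0-3 (w=13); MST = {0-3(w=13) 3-4(w=9) 4-6(w=3)}
step 4: add edge 0-2 (w=10); MST = {0-2(w=10) 0-3(w=13) 3-4(w=9) 4-6(w=3)}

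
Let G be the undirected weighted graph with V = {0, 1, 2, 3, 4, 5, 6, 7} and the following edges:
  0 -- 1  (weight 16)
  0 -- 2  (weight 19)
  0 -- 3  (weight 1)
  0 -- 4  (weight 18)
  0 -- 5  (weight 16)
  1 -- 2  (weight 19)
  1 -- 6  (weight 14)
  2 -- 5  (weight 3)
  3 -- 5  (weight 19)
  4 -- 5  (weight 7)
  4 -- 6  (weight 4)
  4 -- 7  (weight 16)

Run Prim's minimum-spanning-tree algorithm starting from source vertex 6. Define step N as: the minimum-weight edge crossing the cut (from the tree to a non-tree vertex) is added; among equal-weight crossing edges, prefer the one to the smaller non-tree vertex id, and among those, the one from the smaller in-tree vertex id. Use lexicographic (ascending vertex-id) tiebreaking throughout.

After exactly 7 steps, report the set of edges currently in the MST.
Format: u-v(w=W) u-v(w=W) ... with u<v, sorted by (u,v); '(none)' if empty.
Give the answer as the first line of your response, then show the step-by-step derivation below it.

0-1(w=16) 0-3(w=1) 1-6(w=14) 2-5(w=3) 4-5(w=7) 4-6(w=4) 4-7(w=16)

step 1: add edge 4-6 (w=4); MST = {4-6(w=4)}
step 2: add edge 4-5 (w=7); MST = {4-5(w=7) 4-6(w=4)}
step 3: add edge 2-5 (w=3); MST = {2-5(w=3) 4-5(w=7) 4-6(w=4)}
step 4: add edge 1-6 (w=14); MST = {1-6(w=14) 2-5(w=3) 4-5(w=7) 4-6(w=4)}
step 5: add edge 0-1 (w=16); MST = {0-1(w=16) 1-6(w=14) 2-5(w=3) 4-5(w=7) 4-6(w=4)}
step 6: add edge 0-3 (w=1); MST = {0-1(w=16) 0-3(w=1) 1-6(w=14) 2-5(w=3) 4-5(w=7) 4-6(w=4)}
step 7: add edge 4-7 (w=16); MST = {0-1(w=16) 0-3(w=1) 1-6(w=14) 2-5(w=3) 4-5(w=7) 4-6(w=4) 4-7(w=16)}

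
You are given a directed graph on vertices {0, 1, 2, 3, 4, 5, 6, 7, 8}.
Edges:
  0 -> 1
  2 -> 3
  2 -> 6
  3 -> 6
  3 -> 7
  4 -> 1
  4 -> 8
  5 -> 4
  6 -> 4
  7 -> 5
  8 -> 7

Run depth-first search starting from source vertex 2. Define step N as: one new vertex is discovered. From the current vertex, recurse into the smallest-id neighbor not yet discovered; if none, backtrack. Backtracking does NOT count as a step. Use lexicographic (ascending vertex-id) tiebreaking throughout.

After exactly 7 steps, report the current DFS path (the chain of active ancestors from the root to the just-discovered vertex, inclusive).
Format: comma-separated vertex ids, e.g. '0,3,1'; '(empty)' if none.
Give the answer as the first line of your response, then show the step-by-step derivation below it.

2,3,6,4,8,7

step 1: discover 2; path=2; order=2
step 2: discover 3; path=2>3; order=2,3
step 3: discover 6; path=2>3>6; order=2,3,6
step 4: discover 4; path=2>3>6>4; order=2,3,6,4
step 5: discover 1; path=2>3>6>4>1; order=2,3,6,4,1
step 6: discover 8; path=2>3>6>4>8; order=2,3,6,4,1,8
step 7: discover 7; path=2>3>6>4>8>7; order=2,3,6,4,1,8,7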